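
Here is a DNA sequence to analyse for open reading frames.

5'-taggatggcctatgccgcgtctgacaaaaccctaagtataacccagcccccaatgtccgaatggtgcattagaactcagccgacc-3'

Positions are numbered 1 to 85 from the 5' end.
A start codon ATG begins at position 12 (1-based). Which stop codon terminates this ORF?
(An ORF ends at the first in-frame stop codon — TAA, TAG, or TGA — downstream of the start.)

TAA

Codons from position 12: ATG (12–14), CCG (15–17), CGT (18–20), CTG (21–23), ACA (24–26), AAA (27–29), CCC (30–32), TAA (33–35).
The first in-frame stop codon is TAA.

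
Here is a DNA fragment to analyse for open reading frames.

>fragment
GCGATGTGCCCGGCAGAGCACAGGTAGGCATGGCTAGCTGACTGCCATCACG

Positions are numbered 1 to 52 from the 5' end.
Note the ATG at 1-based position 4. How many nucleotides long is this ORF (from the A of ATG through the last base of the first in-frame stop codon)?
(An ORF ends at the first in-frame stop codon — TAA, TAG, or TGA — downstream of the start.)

Codons from position 4: ATG (4–6), TGC (7–9), CCG (10–12), GCA (13–15), GAG (16–18), CAC (19–21), AGG (22–24), TAG (25–27).
TAG is the first in-frame stop; ORF spans 4–27, 24 nucleotides.

24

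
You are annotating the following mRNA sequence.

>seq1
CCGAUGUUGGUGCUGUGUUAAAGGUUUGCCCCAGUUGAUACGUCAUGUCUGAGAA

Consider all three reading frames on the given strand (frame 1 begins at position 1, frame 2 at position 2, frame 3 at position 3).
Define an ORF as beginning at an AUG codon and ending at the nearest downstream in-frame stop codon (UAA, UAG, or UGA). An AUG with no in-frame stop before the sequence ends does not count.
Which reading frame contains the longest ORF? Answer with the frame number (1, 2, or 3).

1

Frame 1: CCG AUG UUG GUG CUG UGU UAA AGG UUU GCC CCA GUU GAU ACG UCA UGU CUG AGA — AUG at 4, stop UAA at 19 → 18 nt.
Frame 2: CGA UGU UGG UGC UGU GUU AAA GGU UUG CCC CAG UUG AUA CGU CAU GUC UGA GAA — no AUG→stop ORF.
Frame 3: GAU GUU GGU GCU GUG UUA AAG GUU UGC CCC AGU UGA UAC GUC AUG UCU GAG — no AUG→stop ORF.
Longest ORF is 18 nt in frame 1 (positions 4–21).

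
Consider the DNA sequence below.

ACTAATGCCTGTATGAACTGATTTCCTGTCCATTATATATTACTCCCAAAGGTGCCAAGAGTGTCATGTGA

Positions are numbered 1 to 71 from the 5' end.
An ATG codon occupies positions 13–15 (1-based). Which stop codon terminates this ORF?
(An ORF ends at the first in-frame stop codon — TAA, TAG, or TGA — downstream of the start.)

Codons from position 13: ATG (13–15), AAC (16–18), TGA (19–21).
The first in-frame stop codon is TGA.

TGA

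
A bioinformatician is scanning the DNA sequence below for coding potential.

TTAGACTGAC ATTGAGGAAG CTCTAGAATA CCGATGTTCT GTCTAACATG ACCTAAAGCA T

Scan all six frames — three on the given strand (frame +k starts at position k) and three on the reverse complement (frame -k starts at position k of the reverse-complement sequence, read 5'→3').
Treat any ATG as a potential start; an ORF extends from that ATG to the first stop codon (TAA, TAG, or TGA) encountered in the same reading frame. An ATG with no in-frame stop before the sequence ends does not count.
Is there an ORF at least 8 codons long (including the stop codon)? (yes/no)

Reverse complement (5'→3'): ATGCTTTAGGTCATGTTAGACAGAACATCGGTATTCTAGAGCTTCCTCAATGTCAGTCTAA
Frame +1: TTA GAC TGA CAT TGA GGA AGC TCT AGA ATA CCG ATG TTC TGT CTA ACA TGA CCT AAA GCA — ATG at 34, stop TGA at 49 → 18 nt.
Frame +2: TAG ACT GAC ATT GAG GAA GCT CTA GAA TAC CGA TGT TCT GTC TAA CAT GAC CTA AAG CAT — no ATG→stop ORF.
Frame +3: AGA CTG ACA TTG AGG AAG CTC TAG AAT ACC GAT GTT CTG TCT AAC ATG ACC TAA AGC — ATG at 48, stop TAA at 54 → 9 nt.
Frame -1: ATG CTT TAG GTC ATG TTA GAC AGA ACA TCG GTA TTC TAG AGC TTC CTC AAT GTC AGT CTA — ATG at 1, stop TAG at 7 → 9 nt; ATG at 13, stop TAG at 37 → 27 nt.
Frame -2: TGC TTT AGG TCA TGT TAG ACA GAA CAT CGG TAT TCT AGA GCT TCC TCA ATG TCA GTC TAA — ATG at 50, stop TAA at 59 → 12 nt.
Frame -3: GCT TTA GGT CAT GTT AGA CAG AAC ATC GGT ATT CTA GAG CTT CCT CAA TGT CAG TCT — no ATG→stop ORF.
Frame -1 has an ORF of 9 codons (positions 13–39) ≥ 8, so yes.

yes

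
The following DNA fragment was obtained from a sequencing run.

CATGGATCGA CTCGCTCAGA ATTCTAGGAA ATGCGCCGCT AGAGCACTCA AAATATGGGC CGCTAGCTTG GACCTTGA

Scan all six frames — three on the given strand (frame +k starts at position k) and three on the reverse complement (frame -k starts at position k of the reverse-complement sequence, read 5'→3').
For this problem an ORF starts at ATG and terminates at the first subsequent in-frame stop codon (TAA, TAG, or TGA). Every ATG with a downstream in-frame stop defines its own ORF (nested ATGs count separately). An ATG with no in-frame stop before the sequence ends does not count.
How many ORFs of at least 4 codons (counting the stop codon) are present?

2

Reverse complement (5'→3'): TCAAGGTCCAAGCTAGCGGCCCATATTTTGAGTGCTCTAGCGGCGCATTTCCTAGAATTCTGAGCGAGTCGATCCATG
Frame +1: CAT GGA TCG ACT CGC TCA GAA TTC TAG GAA ATG CGC CGC TAG AGC ACT CAA AAT ATG GGC CGC TAG CTT GGA CCT TGA — ATG at 31, stop TAG at 40 → 12 nt; ATG at 55, stop TAG at 64 → 12 nt.
Frame +2: ATG GAT CGA CTC GCT CAG AAT TCT AGG AAA TGC GCC GCT AGA GCA CTC AAA ATA TGG GCC GCT AGC TTG GAC CTT — no ATG→stop ORF.
Frame +3: TGG ATC GAC TCG CTC AGA ATT CTA GGA AAT GCG CCG CTA GAG CAC TCA AAA TAT GGG CCG CTA GCT TGG ACC TTG — no ATG→stop ORF.
Frame -1: TCA AGG TCC AAG CTA GCG GCC CAT ATT TTG AGT GCT CTA GCG GCG CAT TTC CTA GAA TTC TGA GCG AGT CGA TCC ATG — no ATG→stop ORF.
Frame -2: CAA GGT CCA AGC TAG CGG CCC ATA TTT TGA GTG CTC TAG CGG CGC ATT TCC TAG AAT TCT GAG CGA GTC GAT CCA — no ATG→stop ORF.
Frame -3: AAG GTC CAA GCT AGC GGC CCA TAT TTT GAG TGC TCT AGC GGC GCA TTT CCT AGA ATT CTG AGC GAG TCG ATC CAT — no ATG→stop ORF.
ORFs ≥ 4 codons: frame +1 31–42 (4 codons), frame +1 55–66 (4 codons). Count = 2.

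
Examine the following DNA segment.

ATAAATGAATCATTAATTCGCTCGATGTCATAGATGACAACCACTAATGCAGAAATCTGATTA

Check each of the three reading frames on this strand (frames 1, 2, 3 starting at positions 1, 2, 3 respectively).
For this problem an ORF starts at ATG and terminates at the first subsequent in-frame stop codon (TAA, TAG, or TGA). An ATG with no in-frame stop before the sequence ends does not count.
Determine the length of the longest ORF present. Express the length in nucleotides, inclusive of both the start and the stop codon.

Frame 1: ATA AAT GAA TCA TTA ATT CGC TCG ATG TCA TAG ATG ACA ACC ACT AAT GCA GAA ATC TGA TTA — ATG at 25, stop TAG at 31 → 9 nt; ATG at 34, stop TGA at 58 → 27 nt.
Frame 2: TAA ATG AAT CAT TAA TTC GCT CGA TGT CAT AGA TGA CAA CCA CTA ATG CAG AAA TCT GAT — ATG at 5, stop TAA at 14 → 12 nt.
Frame 3: AAA TGA ATC ATT AAT TCG CTC GAT GTC ATA GAT GAC AAC CAC TAA TGC AGA AAT CTG ATT — no ATG→stop ORF.
Longest: frame 1, positions 34–60, 27 nt = 9 codons = 8 aa. → 27 nucleotides.

27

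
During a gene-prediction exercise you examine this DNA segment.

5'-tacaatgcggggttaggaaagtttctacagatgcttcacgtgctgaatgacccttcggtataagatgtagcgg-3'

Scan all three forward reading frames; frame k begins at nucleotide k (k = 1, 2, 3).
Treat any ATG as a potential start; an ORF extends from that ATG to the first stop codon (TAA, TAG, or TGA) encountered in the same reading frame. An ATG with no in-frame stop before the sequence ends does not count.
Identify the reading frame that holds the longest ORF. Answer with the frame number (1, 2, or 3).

1

Frame 1: TAC AAT GCG GGG TTA GGA AAG TTT CTA CAG ATG CTT CAC GTG CTG AAT GAC CCT TCG GTA TAA GAT GTA GCG — ATG at 31, stop TAA at 61 → 33 nt.
Frame 2: ACA ATG CGG GGT TAG GAA AGT TTC TAC AGA TGC TTC ACG TGC TGA ATG ACC CTT CGG TAT AAG ATG TAG CGG — ATG at 5, stop TAG at 14 → 12 nt; ATG at 47, stop TAG at 68 → 24 nt; ATG at 65, stop TAG at 68 → 6 nt.
Frame 3: CAA TGC GGG GTT AGG AAA GTT TCT ACA GAT GCT TCA CGT GCT GAA TGA CCC TTC GGT ATA AGA TGT AGC — no ATG→stop ORF.
Longest ORF is 33 nt in frame 1 (positions 31–63).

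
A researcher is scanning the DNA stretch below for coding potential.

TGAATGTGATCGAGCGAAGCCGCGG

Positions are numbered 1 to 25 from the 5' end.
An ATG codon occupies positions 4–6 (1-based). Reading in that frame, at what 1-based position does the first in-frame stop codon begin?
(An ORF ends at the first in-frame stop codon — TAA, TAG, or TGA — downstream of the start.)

7

Codons from position 4: ATG (4–6), TGA (7–9).
TGA is a stop codon; it begins at position 7.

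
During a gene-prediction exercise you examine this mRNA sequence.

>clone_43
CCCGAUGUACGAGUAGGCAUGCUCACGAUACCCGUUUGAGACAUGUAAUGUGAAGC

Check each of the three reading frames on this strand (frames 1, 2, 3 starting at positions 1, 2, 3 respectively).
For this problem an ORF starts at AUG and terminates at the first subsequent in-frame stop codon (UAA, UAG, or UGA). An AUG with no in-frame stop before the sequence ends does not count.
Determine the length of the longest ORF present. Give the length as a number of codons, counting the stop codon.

7

Frame 1: CCC GAU GUA CGA GUA GGC AUG CUC ACG AUA CCC GUU UGA GAC AUG UAA UGU GAA — AUG at 19, stop UGA at 37 → 21 nt; AUG at 43, stop UAA at 46 → 6 nt.
Frame 2: CCG AUG UAC GAG UAG GCA UGC UCA CGA UAC CCG UUU GAG ACA UGU AAU GUG AAG — AUG at 5, stop UAG at 14 → 12 nt.
Frame 3: CGA UGU ACG AGU AGG CAU GCU CAC GAU ACC CGU UUG AGA CAU GUA AUG UGA AGC — AUG at 48, stop UGA at 51 → 6 nt.
Longest: frame 1, positions 19–39, 21 nt = 7 codons = 6 aa. → 7 codons.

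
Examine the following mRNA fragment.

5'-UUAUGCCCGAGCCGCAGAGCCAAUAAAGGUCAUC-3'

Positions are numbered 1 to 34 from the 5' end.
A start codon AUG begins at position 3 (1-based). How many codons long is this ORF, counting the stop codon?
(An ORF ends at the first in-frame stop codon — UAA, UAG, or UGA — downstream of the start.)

Codons from position 3: AUG (3–5), CCC (6–8), GAG (9–11), CCG (12–14), CAG (15–17), AGC (18–20), CAA (21–23), UAA (24–26).
UAA is the first in-frame stop; that's 8 codons including the stop.

8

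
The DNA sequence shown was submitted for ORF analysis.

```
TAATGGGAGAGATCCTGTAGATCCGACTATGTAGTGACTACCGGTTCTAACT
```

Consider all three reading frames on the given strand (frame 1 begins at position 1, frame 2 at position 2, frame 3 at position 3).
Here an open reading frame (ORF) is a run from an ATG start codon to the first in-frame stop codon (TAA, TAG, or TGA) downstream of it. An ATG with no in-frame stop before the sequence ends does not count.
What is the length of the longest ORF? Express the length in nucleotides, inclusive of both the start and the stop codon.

Frame 1: TAA TGG GAG AGA TCC TGT AGA TCC GAC TAT GTA GTG ACT ACC GGT TCT AAC — no ATG→stop ORF.
Frame 2: AAT GGG AGA GAT CCT GTA GAT CCG ACT ATG TAG TGA CTA CCG GTT CTA ACT — ATG at 29, stop TAG at 32 → 6 nt.
Frame 3: ATG GGA GAG ATC CTG TAG ATC CGA CTA TGT AGT GAC TAC CGG TTC TAA — ATG at 3, stop TAG at 18 → 18 nt.
Longest: frame 3, positions 3–20, 18 nt = 6 codons = 5 aa. → 18 nucleotides.

18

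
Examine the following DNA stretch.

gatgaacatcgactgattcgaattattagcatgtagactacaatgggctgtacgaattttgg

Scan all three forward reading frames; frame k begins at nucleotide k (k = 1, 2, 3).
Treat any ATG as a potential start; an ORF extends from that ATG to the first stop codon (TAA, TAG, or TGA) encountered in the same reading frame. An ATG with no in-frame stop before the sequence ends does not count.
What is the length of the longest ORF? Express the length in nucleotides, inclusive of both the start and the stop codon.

Frame 1: GAT GAA CAT CGA CTG ATT CGA ATT ATT AGC ATG TAG ACT ACA ATG GGC TGT ACG AAT TTT — ATG at 31, stop TAG at 34 → 6 nt.
Frame 2: ATG AAC ATC GAC TGA TTC GAA TTA TTA GCA TGT AGA CTA CAA TGG GCT GTA CGA ATT TTG — ATG at 2, stop TGA at 14 → 15 nt.
Frame 3: TGA ACA TCG ACT GAT TCG AAT TAT TAG CAT GTA GAC TAC AAT GGG CTG TAC GAA TTT TGG — no ATG→stop ORF.
Longest: frame 2, positions 2–16, 15 nt = 5 codons = 4 aa. → 15 nucleotides.

15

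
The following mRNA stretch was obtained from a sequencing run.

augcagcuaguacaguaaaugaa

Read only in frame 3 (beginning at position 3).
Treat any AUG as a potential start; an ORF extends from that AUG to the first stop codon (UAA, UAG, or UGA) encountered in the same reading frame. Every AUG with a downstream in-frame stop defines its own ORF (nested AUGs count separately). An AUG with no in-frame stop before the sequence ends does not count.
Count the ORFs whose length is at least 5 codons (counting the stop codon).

0

Frame 3: GCA GCU AGU ACA GUA AAU GAA — no AUG→stop ORF.
No ORF reaches 5 codons. Count = 0.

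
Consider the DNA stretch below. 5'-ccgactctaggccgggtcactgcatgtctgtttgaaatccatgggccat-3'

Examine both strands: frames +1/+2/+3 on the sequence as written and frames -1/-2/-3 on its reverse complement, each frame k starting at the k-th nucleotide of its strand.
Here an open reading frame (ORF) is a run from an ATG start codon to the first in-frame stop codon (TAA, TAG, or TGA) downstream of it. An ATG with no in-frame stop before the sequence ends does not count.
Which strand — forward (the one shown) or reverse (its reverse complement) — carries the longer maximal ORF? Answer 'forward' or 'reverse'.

reverse

Reverse complement (5'→3'): ATGGCCCATGGATTTCAAACAGACATGCAGTGACCCGGCCTAGAGTCGG
Frame +1: CCG ACT CTA GGC CGG GTC ACT GCA TGT CTG TTT GAA ATC CAT GGG CCA — no ATG→stop ORF.
Frame +2: CGA CTC TAG GCC GGG TCA CTG CAT GTC TGT TTG AAA TCC ATG GGC CAT — no ATG→stop ORF.
Frame +3: GAC TCT AGG CCG GGT CAC TGC ATG TCT GTT TGA AAT CCA TGG GCC — ATG at 24, stop TGA at 33 → 12 nt.
Frame -1: ATG GCC CAT GGA TTT CAA ACA GAC ATG CAG TGA CCC GGC CTA GAG TCG — ATG at 1, stop TGA at 31 → 33 nt; ATG at 25, stop TGA at 31 → 9 nt.
Frame -2: TGG CCC ATG GAT TTC AAA CAG ACA TGC AGT GAC CCG GCC TAG AGT CGG — ATG at 8, stop TAG at 41 → 36 nt.
Frame -3: GGC CCA TGG ATT TCA AAC AGA CAT GCA GTG ACC CGG CCT AGA GTC — no ATG→stop ORF.
Forward-strand max 12 nt; reverse-strand max 36 nt. The reverse strand has the longer ORF.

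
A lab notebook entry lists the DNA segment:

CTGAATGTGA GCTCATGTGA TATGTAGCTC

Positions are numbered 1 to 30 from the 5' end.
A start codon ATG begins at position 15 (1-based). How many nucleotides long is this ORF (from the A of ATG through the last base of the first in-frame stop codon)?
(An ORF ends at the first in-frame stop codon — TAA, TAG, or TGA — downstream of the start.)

6

Codons from position 15: ATG (15–17), TGA (18–20).
TGA is the first in-frame stop; ORF spans 15–20, 6 nucleotides.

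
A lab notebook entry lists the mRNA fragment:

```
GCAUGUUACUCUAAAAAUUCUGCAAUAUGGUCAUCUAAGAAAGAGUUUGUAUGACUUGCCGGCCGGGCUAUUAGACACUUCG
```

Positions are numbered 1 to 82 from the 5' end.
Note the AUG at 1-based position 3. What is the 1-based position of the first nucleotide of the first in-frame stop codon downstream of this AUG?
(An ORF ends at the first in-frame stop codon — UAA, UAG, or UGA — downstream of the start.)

12

Codons from position 3: AUG (3–5), UUA (6–8), CUC (9–11), UAA (12–14).
UAA is a stop codon; it begins at position 12.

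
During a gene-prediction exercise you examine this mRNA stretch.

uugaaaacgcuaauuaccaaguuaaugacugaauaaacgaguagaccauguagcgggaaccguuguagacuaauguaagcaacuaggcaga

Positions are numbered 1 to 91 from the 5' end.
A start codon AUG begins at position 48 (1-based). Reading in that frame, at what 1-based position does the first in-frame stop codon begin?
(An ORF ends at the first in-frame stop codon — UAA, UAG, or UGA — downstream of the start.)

51

Codons from position 48: AUG (48–50), UAG (51–53).
UAG is a stop codon; it begins at position 51.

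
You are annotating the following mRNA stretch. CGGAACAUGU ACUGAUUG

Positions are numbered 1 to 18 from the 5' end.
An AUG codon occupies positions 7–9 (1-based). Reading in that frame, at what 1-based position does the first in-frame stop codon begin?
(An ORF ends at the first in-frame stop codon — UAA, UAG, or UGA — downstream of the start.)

13

Codons from position 7: AUG (7–9), UAC (10–12), UGA (13–15).
UGA is a stop codon; it begins at position 13.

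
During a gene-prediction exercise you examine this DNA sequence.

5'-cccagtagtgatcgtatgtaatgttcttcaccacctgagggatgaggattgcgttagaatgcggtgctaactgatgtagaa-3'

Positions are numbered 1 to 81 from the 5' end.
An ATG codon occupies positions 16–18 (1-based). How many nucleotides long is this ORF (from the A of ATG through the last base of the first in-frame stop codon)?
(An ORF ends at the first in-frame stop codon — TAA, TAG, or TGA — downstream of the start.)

Codons from position 16: ATG (16–18), TAA (19–21).
TAA is the first in-frame stop; ORF spans 16–21, 6 nucleotides.

6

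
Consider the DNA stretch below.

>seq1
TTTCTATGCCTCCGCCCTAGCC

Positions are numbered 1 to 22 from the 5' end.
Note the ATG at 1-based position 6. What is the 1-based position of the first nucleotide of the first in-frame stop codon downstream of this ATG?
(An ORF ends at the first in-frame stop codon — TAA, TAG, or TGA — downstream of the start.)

18

Codons from position 6: ATG (6–8), CCT (9–11), CCG (12–14), CCC (15–17), TAG (18–20).
TAG is a stop codon; it begins at position 18.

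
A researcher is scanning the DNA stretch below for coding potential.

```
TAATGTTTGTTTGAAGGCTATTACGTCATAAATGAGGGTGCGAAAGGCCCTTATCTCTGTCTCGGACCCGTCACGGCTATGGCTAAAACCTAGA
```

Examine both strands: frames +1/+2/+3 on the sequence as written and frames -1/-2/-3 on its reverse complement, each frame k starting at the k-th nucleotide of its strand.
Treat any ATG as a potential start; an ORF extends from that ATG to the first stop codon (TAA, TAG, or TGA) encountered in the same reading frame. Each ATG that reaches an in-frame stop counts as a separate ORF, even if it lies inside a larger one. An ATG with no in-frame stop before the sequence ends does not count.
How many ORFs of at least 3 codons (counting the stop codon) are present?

Reverse complement (5'→3'): TCTAGGTTTTAGCCATAGCCGTGACGGGTCCGAGACAGAGATAAGGGCCTTTCGCACCCTCATTTATGACGTAATAGCCTTCAAACAAACATTA
Frame +1: TAA TGT TTG TTT GAA GGC TAT TAC GTC ATA AAT GAG GGT GCG AAA GGC CCT TAT CTC TGT CTC GGA CCC GTC ACG GCT ATG GCT AAA ACC TAG — ATG at 79, stop TAG at 91 → 15 nt.
Frame +2: AAT GTT TGT TTG AAG GCT ATT ACG TCA TAA ATG AGG GTG CGA AAG GCC CTT ATC TCT GTC TCG GAC CCG TCA CGG CTA TGG CTA AAA CCT AGA — no ATG→stop ORF.
Frame +3: ATG TTT GTT TGA AGG CTA TTA CGT CAT AAA TGA GGG TGC GAA AGG CCC TTA TCT CTG TCT CGG ACC CGT CAC GGC TAT GGC TAA AAC CTA — ATG at 3, stop TGA at 12 → 12 nt.
Frame -1: TCT AGG TTT TAG CCA TAG CCG TGA CGG GTC CGA GAC AGA GAT AAG GGC CTT TCG CAC CCT CAT TTA TGA CGT AAT AGC CTT CAA ACA AAC ATT — no ATG→stop ORF.
Frame -2: CTA GGT TTT AGC CAT AGC CGT GAC GGG TCC GAG ACA GAG ATA AGG GCC TTT CGC ACC CTC ATT TAT GAC GTA ATA GCC TTC AAA CAA ACA TTA — no ATG→stop ORF.
Frame -3: TAG GTT TTA GCC ATA GCC GTG ACG GGT CCG AGA CAG AGA TAA GGG CCT TTC GCA CCC TCA TTT ATG ACG TAA TAG CCT TCA AAC AAA CAT — ATG at 66, stop TAA at 72 → 9 nt.
ORFs ≥ 3 codons: frame +1 79–93 (5 codons), frame +3 3–14 (4 codons), frame -3 66–74 (3 codons). Count = 3.

3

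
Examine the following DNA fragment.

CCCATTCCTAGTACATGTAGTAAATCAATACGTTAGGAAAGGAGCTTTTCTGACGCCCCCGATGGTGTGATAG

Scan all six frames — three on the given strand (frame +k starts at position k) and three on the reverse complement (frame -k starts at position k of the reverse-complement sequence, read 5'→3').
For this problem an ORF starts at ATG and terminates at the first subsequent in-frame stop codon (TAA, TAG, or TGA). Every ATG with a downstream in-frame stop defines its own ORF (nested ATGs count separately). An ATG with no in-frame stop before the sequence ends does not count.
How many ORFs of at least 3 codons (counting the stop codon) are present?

Reverse complement (5'→3'): CTATCACACCATCGGGGGCGTCAGAAAAGCTCCTTTCCTAACGTATTGATTTACTACATGTACTAGGAATGGG
Frame +1: CCC ATT CCT AGT ACA TGT AGT AAA TCA ATA CGT TAG GAA AGG AGC TTT TCT GAC GCC CCC GAT GGT GTG ATA — no ATG→stop ORF.
Frame +2: CCA TTC CTA GTA CAT GTA GTA AAT CAA TAC GTT AGG AAA GGA GCT TTT CTG ACG CCC CCG ATG GTG TGA TAG — ATG at 62, stop TGA at 68 → 9 nt.
Frame +3: CAT TCC TAG TAC ATG TAG TAA ATC AAT ACG TTA GGA AAG GAG CTT TTC TGA CGC CCC CGA TGG TGT GAT — ATG at 15, stop TAG at 18 → 6 nt.
Frame -1: CTA TCA CAC CAT CGG GGG CGT CAG AAA AGC TCC TTT CCT AAC GTA TTG ATT TAC TAC ATG TAC TAG GAA TGG — ATG at 58, stop TAG at 64 → 9 nt.
Frame -2: TAT CAC ACC ATC GGG GGC GTC AGA AAA GCT CCT TTC CTA ACG TAT TGA TTT ACT ACA TGT ACT AGG AAT GGG — no ATG→stop ORF.
Frame -3: ATC ACA CCA TCG GGG GCG TCA GAA AAG CTC CTT TCC TAA CGT ATT GAT TTA CTA CAT GTA CTA GGA ATG — no ATG→stop ORF.
ORFs ≥ 3 codons: frame +2 62–70 (3 codons), frame -1 58–66 (3 codons). Count = 2.

2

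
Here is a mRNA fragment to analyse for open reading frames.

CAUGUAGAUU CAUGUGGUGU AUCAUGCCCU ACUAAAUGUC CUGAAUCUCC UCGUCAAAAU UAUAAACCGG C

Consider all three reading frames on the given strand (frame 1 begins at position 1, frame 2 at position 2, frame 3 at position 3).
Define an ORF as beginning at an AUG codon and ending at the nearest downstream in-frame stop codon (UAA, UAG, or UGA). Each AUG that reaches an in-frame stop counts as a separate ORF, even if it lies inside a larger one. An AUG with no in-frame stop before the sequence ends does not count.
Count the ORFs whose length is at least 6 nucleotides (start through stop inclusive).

4

Frame 1: CAU GUA GAU UCA UGU GGU GUA UCA UGC CCU ACU AAA UGU CCU GAA UCU CCU CGU CAA AAU UAU AAA CCG — no AUG→stop ORF.
Frame 2: AUG UAG AUU CAU GUG GUG UAU CAU GCC CUA CUA AAU GUC CUG AAU CUC CUC GUC AAA AUU AUA AAC CGG — AUG at 2, stop UAG at 5 → 6 nt.
Frame 3: UGU AGA UUC AUG UGG UGU AUC AUG CCC UAC UAA AUG UCC UGA AUC UCC UCG UCA AAA UUA UAA ACC GGC — AUG at 12, stop UAA at 33 → 24 nt; AUG at 24, stop UAA at 33 → 12 nt; AUG at 36, stop UGA at 42 → 9 nt.
ORFs ≥ 6 nucleotides: frame 2 2–7 (6 nucleotides), frame 3 12–35 (24 nucleotides), frame 3 24–35 (12 nucleotides), frame 3 36–44 (9 nucleotides). Count = 4.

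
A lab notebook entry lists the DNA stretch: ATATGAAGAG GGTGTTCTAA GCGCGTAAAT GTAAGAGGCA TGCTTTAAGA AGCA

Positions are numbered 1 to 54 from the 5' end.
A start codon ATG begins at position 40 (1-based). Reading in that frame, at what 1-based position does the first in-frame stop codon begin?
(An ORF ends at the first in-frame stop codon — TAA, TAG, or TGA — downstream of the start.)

46

Codons from position 40: ATG (40–42), CTT (43–45), TAA (46–48).
TAA is a stop codon; it begins at position 46.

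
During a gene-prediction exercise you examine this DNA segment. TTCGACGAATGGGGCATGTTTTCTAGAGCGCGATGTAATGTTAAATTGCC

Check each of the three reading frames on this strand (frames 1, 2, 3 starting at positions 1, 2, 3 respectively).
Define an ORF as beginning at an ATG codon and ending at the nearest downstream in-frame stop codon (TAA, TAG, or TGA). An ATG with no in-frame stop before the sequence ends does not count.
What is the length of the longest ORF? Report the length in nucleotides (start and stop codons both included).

18

Frame 1: TTC GAC GAA TGG GGC ATG TTT TCT AGA GCG CGA TGT AAT GTT AAA TTG — no ATG→stop ORF.
Frame 2: TCG ACG AAT GGG GCA TGT TTT CTA GAG CGC GAT GTA ATG TTA AAT TGC — no ATG→stop ORF.
Frame 3: CGA CGA ATG GGG CAT GTT TTC TAG AGC GCG ATG TAA TGT TAA ATT GCC — ATG at 9, stop TAG at 24 → 18 nt; ATG at 33, stop TAA at 36 → 6 nt.
Longest: frame 3, positions 9–26, 18 nt = 6 codons = 5 aa. → 18 nucleotides.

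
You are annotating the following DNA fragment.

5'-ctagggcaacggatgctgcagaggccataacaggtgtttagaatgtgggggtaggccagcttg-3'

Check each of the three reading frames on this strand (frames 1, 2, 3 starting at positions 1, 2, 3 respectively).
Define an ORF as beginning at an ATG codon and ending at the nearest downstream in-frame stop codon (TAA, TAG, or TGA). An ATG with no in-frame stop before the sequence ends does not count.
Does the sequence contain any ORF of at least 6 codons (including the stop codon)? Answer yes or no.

Frame 1: CTA GGG CAA CGG ATG CTG CAG AGG CCA TAA CAG GTG TTT AGA ATG TGG GGG TAG GCC AGC TTG — ATG at 13, stop TAA at 28 → 18 nt; ATG at 43, stop TAG at 52 → 12 nt.
Frame 2: TAG GGC AAC GGA TGC TGC AGA GGC CAT AAC AGG TGT TTA GAA TGT GGG GGT AGG CCA GCT — no ATG→stop ORF.
Frame 3: AGG GCA ACG GAT GCT GCA GAG GCC ATA ACA GGT GTT TAG AAT GTG GGG GTA GGC CAG CTT — no ATG→stop ORF.
Frame 1 has an ORF of 6 codons (positions 13–30) ≥ 6, so yes.

yes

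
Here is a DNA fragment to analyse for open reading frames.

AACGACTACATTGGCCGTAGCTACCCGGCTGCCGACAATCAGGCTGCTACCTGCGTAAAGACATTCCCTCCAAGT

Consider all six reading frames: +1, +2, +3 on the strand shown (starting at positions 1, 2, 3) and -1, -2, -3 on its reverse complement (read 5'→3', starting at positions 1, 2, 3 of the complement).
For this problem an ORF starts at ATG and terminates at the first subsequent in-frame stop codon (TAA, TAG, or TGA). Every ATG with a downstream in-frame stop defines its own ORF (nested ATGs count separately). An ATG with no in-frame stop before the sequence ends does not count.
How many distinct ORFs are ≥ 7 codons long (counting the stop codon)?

Reverse complement (5'→3'): ACTTGGAGGGAATGTCTTTACGCAGGTAGCAGCCTGATTGTCGGCAGCCGGGTAGCTACGGCCAATGTAGTCGTT
Frame +1: AAC GAC TAC ATT GGC CGT AGC TAC CCG GCT GCC GAC AAT CAG GCT GCT ACC TGC GTA AAG ACA TTC CCT CCA AGT — no ATG→stop ORF.
Frame +2: ACG ACT ACA TTG GCC GTA GCT ACC CGG CTG CCG ACA ATC AGG CTG CTA CCT GCG TAA AGA CAT TCC CTC CAA — no ATG→stop ORF.
Frame +3: CGA CTA CAT TGG CCG TAG CTA CCC GGC TGC CGA CAA TCA GGC TGC TAC CTG CGT AAA GAC ATT CCC TCC AAG — no ATG→stop ORF.
Frame -1: ACT TGG AGG GAA TGT CTT TAC GCA GGT AGC AGC CTG ATT GTC GGC AGC CGG GTA GCT ACG GCC AAT GTA GTC GTT — no ATG→stop ORF.
Frame -2: CTT GGA GGG AAT GTC TTT ACG CAG GTA GCA GCC TGA TTG TCG GCA GCC GGG TAG CTA CGG CCA ATG TAG TCG — ATG at 65, stop TAG at 68 → 6 nt.
Frame -3: TTG GAG GGA ATG TCT TTA CGC AGG TAG CAG CCT GAT TGT CGG CAG CCG GGT AGC TAC GGC CAA TGT AGT CGT — ATG at 12, stop TAG at 27 → 18 nt.
No ORF reaches 7 codons. Count = 0.

0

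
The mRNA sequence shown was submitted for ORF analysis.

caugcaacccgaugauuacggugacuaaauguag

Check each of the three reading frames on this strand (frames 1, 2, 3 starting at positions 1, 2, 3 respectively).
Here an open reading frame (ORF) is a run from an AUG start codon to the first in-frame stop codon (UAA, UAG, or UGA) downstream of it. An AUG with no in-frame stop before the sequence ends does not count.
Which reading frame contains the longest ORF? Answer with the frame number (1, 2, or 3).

Frame 1: CAU GCA ACC CGA UGA UUA CGG UGA CUA AAU GUA — no AUG→stop ORF.
Frame 2: AUG CAA CCC GAU GAU UAC GGU GAC UAA AUG UAG — AUG at 2, stop UAA at 26 → 27 nt; AUG at 29, stop UAG at 32 → 6 nt.
Frame 3: UGC AAC CCG AUG AUU ACG GUG ACU AAA UGU — no AUG→stop ORF.
Longest ORF is 27 nt in frame 2 (positions 2–28).

2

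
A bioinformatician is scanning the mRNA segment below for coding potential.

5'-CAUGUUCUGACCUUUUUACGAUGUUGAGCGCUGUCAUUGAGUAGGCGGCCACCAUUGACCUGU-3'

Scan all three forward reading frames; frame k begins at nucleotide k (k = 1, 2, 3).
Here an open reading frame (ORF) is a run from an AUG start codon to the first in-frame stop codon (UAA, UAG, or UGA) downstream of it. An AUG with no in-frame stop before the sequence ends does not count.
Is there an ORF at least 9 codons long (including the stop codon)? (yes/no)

no

Frame 1: CAU GUU CUG ACC UUU UUA CGA UGU UGA GCG CUG UCA UUG AGU AGG CGG CCA CCA UUG ACC UGU — no AUG→stop ORF.
Frame 2: AUG UUC UGA CCU UUU UAC GAU GUU GAG CGC UGU CAU UGA GUA GGC GGC CAC CAU UGA CCU — AUG at 2, stop UGA at 8 → 9 nt.
Frame 3: UGU UCU GAC CUU UUU ACG AUG UUG AGC GCU GUC AUU GAG UAG GCG GCC ACC AUU GAC CUG — AUG at 21, stop UAG at 42 → 24 nt.
Largest ORF found is 8 codons < 9, so no.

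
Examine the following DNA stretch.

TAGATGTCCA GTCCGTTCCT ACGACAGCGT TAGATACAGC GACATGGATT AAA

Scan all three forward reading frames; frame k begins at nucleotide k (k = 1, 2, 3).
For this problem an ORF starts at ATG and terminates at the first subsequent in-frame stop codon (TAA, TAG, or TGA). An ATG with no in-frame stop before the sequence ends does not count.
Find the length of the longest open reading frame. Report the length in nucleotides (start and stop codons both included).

30

Frame 1: TAG ATG TCC AGT CCG TTC CTA CGA CAG CGT TAG ATA CAG CGA CAT GGA TTA — ATG at 4, stop TAG at 31 → 30 nt.
Frame 2: AGA TGT CCA GTC CGT TCC TAC GAC AGC GTT AGA TAC AGC GAC ATG GAT TAA — ATG at 44, stop TAA at 50 → 9 nt.
Frame 3: GAT GTC CAG TCC GTT CCT ACG ACA GCG TTA GAT ACA GCG ACA TGG ATT AAA — no ATG→stop ORF.
Longest: frame 1, positions 4–33, 30 nt = 10 codons = 9 aa. → 30 nucleotides.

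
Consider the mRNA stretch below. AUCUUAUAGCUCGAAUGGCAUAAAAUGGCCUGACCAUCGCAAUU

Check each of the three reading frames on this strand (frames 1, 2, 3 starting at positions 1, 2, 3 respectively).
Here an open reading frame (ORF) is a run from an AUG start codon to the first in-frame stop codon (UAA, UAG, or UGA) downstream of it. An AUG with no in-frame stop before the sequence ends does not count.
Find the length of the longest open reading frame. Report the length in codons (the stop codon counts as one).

3

Frame 1: AUC UUA UAG CUC GAA UGG CAU AAA AUG GCC UGA CCA UCG CAA — AUG at 25, stop UGA at 31 → 9 nt.
Frame 2: UCU UAU AGC UCG AAU GGC AUA AAA UGG CCU GAC CAU CGC AAU — no AUG→stop ORF.
Frame 3: CUU AUA GCU CGA AUG GCA UAA AAU GGC CUG ACC AUC GCA AUU — AUG at 15, stop UAA at 21 → 9 nt.
Longest: frame 1, positions 25–33, 9 nt = 3 codons = 2 aa. → 3 codons.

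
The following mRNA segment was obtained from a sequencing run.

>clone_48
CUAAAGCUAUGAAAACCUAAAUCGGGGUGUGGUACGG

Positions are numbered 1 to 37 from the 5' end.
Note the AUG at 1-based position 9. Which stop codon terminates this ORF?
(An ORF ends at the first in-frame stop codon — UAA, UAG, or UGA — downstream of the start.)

Codons from position 9: AUG (9–11), AAA (12–14), ACC (15–17), UAA (18–20).
The first in-frame stop codon is UAA.

UAA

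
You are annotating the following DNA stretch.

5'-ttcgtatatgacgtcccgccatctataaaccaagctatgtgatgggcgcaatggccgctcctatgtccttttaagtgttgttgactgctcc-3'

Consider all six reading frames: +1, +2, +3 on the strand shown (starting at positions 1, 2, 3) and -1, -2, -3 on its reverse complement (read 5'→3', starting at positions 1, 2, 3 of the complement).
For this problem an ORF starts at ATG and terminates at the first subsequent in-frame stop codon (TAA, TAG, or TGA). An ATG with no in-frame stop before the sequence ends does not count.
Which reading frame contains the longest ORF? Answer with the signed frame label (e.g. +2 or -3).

+3

Reverse complement (5'→3'): GGAGCAGTCAACAACACTTAAAAGGACATAGGAGCGGCCATTGCGCCCATCACATAGCTTGGTTTATAGATGGCGGGACGTCATATACGAA
Frame +1: TTC GTA TAT GAC GTC CCG CCA TCT ATA AAC CAA GCT ATG TGA TGG GCG CAA TGG CCG CTC CTA TGT CCT TTT AAG TGT TGT TGA CTG CTC — ATG at 37, stop TGA at 40 → 6 nt.
Frame +2: TCG TAT ATG ACG TCC CGC CAT CTA TAA ACC AAG CTA TGT GAT GGG CGC AAT GGC CGC TCC TAT GTC CTT TTA AGT GTT GTT GAC TGC TCC — ATG at 8, stop TAA at 26 → 21 nt.
Frame +3: CGT ATA TGA CGT CCC GCC ATC TAT AAA CCA AGC TAT GTG ATG GGC GCA ATG GCC GCT CCT ATG TCC TTT TAA GTG TTG TTG ACT GCT — ATG at 42, stop TAA at 72 → 33 nt; ATG at 51, stop TAA at 72 → 24 nt; ATG at 63, stop TAA at 72 → 12 nt.
Frame -1: GGA GCA GTC AAC AAC ACT TAA AAG GAC ATA GGA GCG GCC ATT GCG CCC ATC ACA TAG CTT GGT TTA TAG ATG GCG GGA CGT CAT ATA CGA — no ATG→stop ORF.
Frame -2: GAG CAG TCA ACA ACA CTT AAA AGG ACA TAG GAG CGG CCA TTG CGC CCA TCA CAT AGC TTG GTT TAT AGA TGG CGG GAC GTC ATA TAC GAA — no ATG→stop ORF.
Frame -3: AGC AGT CAA CAA CAC TTA AAA GGA CAT AGG AGC GGC CAT TGC GCC CAT CAC ATA GCT TGG TTT ATA GAT GGC GGG ACG TCA TAT ACG — no ATG→stop ORF.
Longest ORF is 33 nt in frame +3 (positions 42–74).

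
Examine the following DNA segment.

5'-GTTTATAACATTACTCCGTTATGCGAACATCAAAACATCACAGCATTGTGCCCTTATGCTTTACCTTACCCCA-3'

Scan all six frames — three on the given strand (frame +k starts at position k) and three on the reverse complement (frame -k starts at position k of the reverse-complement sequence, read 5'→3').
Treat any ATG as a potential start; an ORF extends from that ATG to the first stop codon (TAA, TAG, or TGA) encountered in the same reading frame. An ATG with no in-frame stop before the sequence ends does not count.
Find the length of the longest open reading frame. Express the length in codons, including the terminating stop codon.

4

Reverse complement (5'→3'): TGGGGTAAGGTAAAGCATAAGGGCACAATGCTGTGATGTTTTGATGTTCGCATAACGGAGTAATGTTATAAAC
Frame +1: GTT TAT AAC ATT ACT CCG TTA TGC GAA CAT CAA AAC ATC ACA GCA TTG TGC CCT TAT GCT TTA CCT TAC CCC — no ATG→stop ORF.
Frame +2: TTT ATA ACA TTA CTC CGT TAT GCG AAC ATC AAA ACA TCA CAG CAT TGT GCC CTT ATG CTT TAC CTT ACC CCA — no ATG→stop ORF.
Frame +3: TTA TAA CAT TAC TCC GTT ATG CGA ACA TCA AAA CAT CAC AGC ATT GTG CCC TTA TGC TTT ACC TTA CCC — no ATG→stop ORF.
Frame -1: TGG GGT AAG GTA AAG CAT AAG GGC ACA ATG CTG TGA TGT TTT GAT GTT CGC ATA ACG GAG TAA TGT TAT AAA — ATG at 28, stop TGA at 34 → 9 nt.
Frame -2: GGG GTA AGG TAA AGC ATA AGG GCA CAA TGC TGT GAT GTT TTG ATG TTC GCA TAA CGG AGT AAT GTT ATA AAC — ATG at 44, stop TAA at 53 → 12 nt.
Frame -3: GGG TAA GGT AAA GCA TAA GGG CAC AAT GCT GTG ATG TTT TGA TGT TCG CAT AAC GGA GTA ATG TTA TAA — ATG at 36, stop TGA at 42 → 9 nt; ATG at 63, stop TAA at 69 → 9 nt.
Longest: frame -2, positions 44–55, 12 nt = 4 codons = 3 aa. → 4 codons.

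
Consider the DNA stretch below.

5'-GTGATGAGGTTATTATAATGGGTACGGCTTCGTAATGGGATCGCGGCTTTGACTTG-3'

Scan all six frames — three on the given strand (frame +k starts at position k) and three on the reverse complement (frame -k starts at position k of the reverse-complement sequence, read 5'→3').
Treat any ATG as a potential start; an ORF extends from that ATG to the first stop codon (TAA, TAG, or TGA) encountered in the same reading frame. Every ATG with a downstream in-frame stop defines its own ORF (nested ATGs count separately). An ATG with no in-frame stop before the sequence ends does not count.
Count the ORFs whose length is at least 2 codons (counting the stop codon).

3

Reverse complement (5'→3'): CAAGTCAAAGCCGCGATCCCATTACGAAGCCGTACCCATTATAATAACCTCATCAC
Frame +1: GTG ATG AGG TTA TTA TAA TGG GTA CGG CTT CGT AAT GGG ATC GCG GCT TTG ACT — ATG at 4, stop TAA at 16 → 15 nt.
Frame +2: TGA TGA GGT TAT TAT AAT GGG TAC GGC TTC GTA ATG GGA TCG CGG CTT TGA CTT — ATG at 35, stop TGA at 50 → 18 nt.
Frame +3: GAT GAG GTT ATT ATA ATG GGT ACG GCT TCG TAA TGG GAT CGC GGC TTT GAC TTG — ATG at 18, stop TAA at 33 → 18 nt.
Frame -1: CAA GTC AAA GCC GCG ATC CCA TTA CGA AGC CGT ACC CAT TAT AAT AAC CTC ATC — no ATG→stop ORF.
Frame -2: AAG TCA AAG CCG CGA TCC CAT TAC GAA GCC GTA CCC ATT ATA ATA ACC TCA TCA — no ATG→stop ORF.
Frame -3: AGT CAA AGC CGC GAT CCC ATT ACG AAG CCG TAC CCA TTA TAA TAA CCT CAT CAC — no ATG→stop ORF.
ORFs ≥ 2 codons: frame +1 4–18 (5 codons), frame +2 35–52 (6 codons), frame +3 18–35 (6 codons). Count = 3.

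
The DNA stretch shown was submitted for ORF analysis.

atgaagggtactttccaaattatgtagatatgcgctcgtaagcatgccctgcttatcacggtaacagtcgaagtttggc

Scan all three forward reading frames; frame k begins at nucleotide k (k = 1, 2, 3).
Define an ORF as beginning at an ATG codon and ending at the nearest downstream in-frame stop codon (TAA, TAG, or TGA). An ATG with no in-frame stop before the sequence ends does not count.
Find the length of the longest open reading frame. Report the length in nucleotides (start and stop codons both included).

27

Frame 1: ATG AAG GGT ACT TTC CAA ATT ATG TAG ATA TGC GCT CGT AAG CAT GCC CTG CTT ATC ACG GTA ACA GTC GAA GTT TGG — ATG at 1, stop TAG at 25 → 27 nt; ATG at 22, stop TAG at 25 → 6 nt.
Frame 2: TGA AGG GTA CTT TCC AAA TTA TGT AGA TAT GCG CTC GTA AGC ATG CCC TGC TTA TCA CGG TAA CAG TCG AAG TTT GGC — ATG at 44, stop TAA at 62 → 21 nt.
Frame 3: GAA GGG TAC TTT CCA AAT TAT GTA GAT ATG CGC TCG TAA GCA TGC CCT GCT TAT CAC GGT AAC AGT CGA AGT TTG — ATG at 30, stop TAA at 39 → 12 nt.
Longest: frame 1, positions 1–27, 27 nt = 9 codons = 8 aa. → 27 nucleotides.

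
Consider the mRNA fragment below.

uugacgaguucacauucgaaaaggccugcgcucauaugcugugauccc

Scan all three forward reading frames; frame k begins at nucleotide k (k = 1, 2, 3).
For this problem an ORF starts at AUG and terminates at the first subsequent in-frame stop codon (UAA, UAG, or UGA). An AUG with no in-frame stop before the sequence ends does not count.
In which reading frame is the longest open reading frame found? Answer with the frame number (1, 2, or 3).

Frame 1: UUG ACG AGU UCA CAU UCG AAA AGG CCU GCG CUC AUA UGC UGU GAU CCC — no AUG→stop ORF.
Frame 2: UGA CGA GUU CAC AUU CGA AAA GGC CUG CGC UCA UAU GCU GUG AUC — no AUG→stop ORF.
Frame 3: GAC GAG UUC ACA UUC GAA AAG GCC UGC GCU CAU AUG CUG UGA UCC — AUG at 36, stop UGA at 42 → 9 nt.
Longest ORF is 9 nt in frame 3 (positions 36–44).

3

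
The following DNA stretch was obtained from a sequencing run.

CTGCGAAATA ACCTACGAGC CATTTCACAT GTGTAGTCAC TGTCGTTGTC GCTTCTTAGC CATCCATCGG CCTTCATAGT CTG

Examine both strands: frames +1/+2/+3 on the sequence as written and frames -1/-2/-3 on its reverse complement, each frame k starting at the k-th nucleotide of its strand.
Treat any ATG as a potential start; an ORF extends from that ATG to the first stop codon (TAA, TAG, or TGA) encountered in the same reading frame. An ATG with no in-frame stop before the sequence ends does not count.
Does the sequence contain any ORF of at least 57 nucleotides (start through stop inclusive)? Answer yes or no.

no

Reverse complement (5'→3'): CAGACTATGAAGGCCGATGGATGGCTAAGAAGCGACAACGACAGTGACTACACATGTGAAATGGCTCGTAGGTTATTTCGCAG
Frame +1: CTG CGA AAT AAC CTA CGA GCC ATT TCA CAT GTG TAG TCA CTG TCG TTG TCG CTT CTT AGC CAT CCA TCG GCC TTC ATA GTC — no ATG→stop ORF.
Frame +2: TGC GAA ATA ACC TAC GAG CCA TTT CAC ATG TGT AGT CAC TGT CGT TGT CGC TTC TTA GCC ATC CAT CGG CCT TCA TAG TCT — ATG at 29, stop TAG at 77 → 51 nt.
Frame +3: GCG AAA TAA CCT ACG AGC CAT TTC ACA TGT GTA GTC ACT GTC GTT GTC GCT TCT TAG CCA TCC ATC GGC CTT CAT AGT CTG — no ATG→stop ORF.
Frame -1: CAG ACT ATG AAG GCC GAT GGA TGG CTA AGA AGC GAC AAC GAC AGT GAC TAC ACA TGT GAA ATG GCT CGT AGG TTA TTT CGC — no ATG→stop ORF.
Frame -2: AGA CTA TGA AGG CCG ATG GAT GGC TAA GAA GCG ACA ACG ACA GTG ACT ACA CAT GTG AAA TGG CTC GTA GGT TAT TTC GCA — ATG at 17, stop TAA at 26 → 12 nt.
Frame -3: GAC TAT GAA GGC CGA TGG ATG GCT AAG AAG CGA CAA CGA CAG TGA CTA CAC ATG TGA AAT GGC TCG TAG GTT ATT TCG CAG — ATG at 21, stop TGA at 45 → 27 nt; ATG at 54, stop TGA at 57 → 6 nt.
Largest ORF found is 51 nucleotides < 57, so no.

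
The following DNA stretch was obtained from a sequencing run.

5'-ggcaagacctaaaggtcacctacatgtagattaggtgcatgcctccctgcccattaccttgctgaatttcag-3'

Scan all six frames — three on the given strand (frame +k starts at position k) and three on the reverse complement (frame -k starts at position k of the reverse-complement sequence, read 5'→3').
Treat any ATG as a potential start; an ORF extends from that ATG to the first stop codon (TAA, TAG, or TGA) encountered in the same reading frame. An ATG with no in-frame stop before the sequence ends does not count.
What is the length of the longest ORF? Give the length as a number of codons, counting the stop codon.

Reverse complement (5'→3'): CTGAAATTCAGCAAGGTAATGGGCAGGGAGGCATGCACCTAATCTACATGTAGGTGACCTTTAGGTCTTGCC
Frame +1: GGC AAG ACC TAA AGG TCA CCT ACA TGT AGA TTA GGT GCA TGC CTC CCT GCC CAT TAC CTT GCT GAA TTT CAG — no ATG→stop ORF.
Frame +2: GCA AGA CCT AAA GGT CAC CTA CAT GTA GAT TAG GTG CAT GCC TCC CTG CCC ATT ACC TTG CTG AAT TTC — no ATG→stop ORF.
Frame +3: CAA GAC CTA AAG GTC ACC TAC ATG TAG ATT AGG TGC ATG CCT CCC TGC CCA TTA CCT TGC TGA ATT TCA — ATG at 24, stop TAG at 27 → 6 nt; ATG at 39, stop TGA at 63 → 27 nt.
Frame -1: CTG AAA TTC AGC AAG GTA ATG GGC AGG GAG GCA TGC ACC TAA TCT ACA TGT AGG TGA CCT TTA GGT CTT GCC — ATG at 19, stop TAA at 40 → 24 nt.
Frame -2: TGA AAT TCA GCA AGG TAA TGG GCA GGG AGG CAT GCA CCT AAT CTA CAT GTA GGT GAC CTT TAG GTC TTG — no ATG→stop ORF.
Frame -3: GAA ATT CAG CAA GGT AAT GGG CAG GGA GGC ATG CAC CTA ATC TAC ATG TAG GTG ACC TTT AGG TCT TGC — ATG at 33, stop TAG at 51 → 21 nt; ATG at 48, stop TAG at 51 → 6 nt.
Longest: frame +3, positions 39–65, 27 nt = 9 codons = 8 aa. → 9 codons.

9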